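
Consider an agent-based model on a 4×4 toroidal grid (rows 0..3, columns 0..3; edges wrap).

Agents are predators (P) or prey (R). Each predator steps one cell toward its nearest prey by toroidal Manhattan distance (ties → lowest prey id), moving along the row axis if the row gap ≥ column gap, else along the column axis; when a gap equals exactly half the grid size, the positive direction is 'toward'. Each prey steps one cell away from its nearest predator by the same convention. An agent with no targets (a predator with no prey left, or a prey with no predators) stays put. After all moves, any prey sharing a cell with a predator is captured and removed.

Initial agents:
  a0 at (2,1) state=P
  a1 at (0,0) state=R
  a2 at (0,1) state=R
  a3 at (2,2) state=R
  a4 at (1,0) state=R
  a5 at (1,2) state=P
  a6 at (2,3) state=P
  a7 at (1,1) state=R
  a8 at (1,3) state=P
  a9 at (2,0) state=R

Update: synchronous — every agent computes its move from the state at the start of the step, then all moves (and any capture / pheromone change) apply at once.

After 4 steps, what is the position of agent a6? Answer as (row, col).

t=1: a0@(2,2):P a1@(3,0):R a2@(3,1):R a3@(2,3):R a4@(1,1):R a5@(2,2):P a6@(2,2):P a7@(0,1):R a8@(1,0):P a9@(2,3):R
t=2: a0@(2,3):P a1@(2,0):R a2@(0,1):R a3@(2,0):R a4@(1,2):R a5@(2,3):P a6@(2,3):P a7@(3,1):R a8@(1,1):P a9@(2,0):R
t=3: a0@(2,0):P a1@(2,1):R a2@(3,1):R a3@(2,1):R a4@(1,3):R a5@(2,0):P a6@(2,0):P a7@(2,1):R a8@(0,1):P a9@(2,1):R
t=4: a0@(2,1):P a1@(2,2):R a3@(2,2):R a4@(0,3):R a5@(2,1):P a6@(2,1):P a7@(2,2):R a8@(3,1):P a9@(2,2):R

(2, 1)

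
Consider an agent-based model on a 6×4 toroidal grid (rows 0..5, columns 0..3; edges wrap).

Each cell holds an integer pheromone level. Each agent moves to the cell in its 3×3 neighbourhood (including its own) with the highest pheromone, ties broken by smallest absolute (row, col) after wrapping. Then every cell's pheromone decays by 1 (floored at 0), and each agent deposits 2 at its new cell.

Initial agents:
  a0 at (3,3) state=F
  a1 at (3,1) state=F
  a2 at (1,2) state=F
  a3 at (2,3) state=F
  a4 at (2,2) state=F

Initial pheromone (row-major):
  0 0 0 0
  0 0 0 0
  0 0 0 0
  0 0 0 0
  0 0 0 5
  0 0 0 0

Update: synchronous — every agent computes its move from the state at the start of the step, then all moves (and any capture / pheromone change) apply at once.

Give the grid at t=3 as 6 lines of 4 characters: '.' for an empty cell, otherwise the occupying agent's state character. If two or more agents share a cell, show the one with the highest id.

.F..
....
....
....
...F
....

t=1: a0@(4,3) a1@(2,0) a2@(0,1) a3@(1,0) a4@(1,1) | pheromone: 0 2 0 0 / 2 2 0 0 / 2 0 0 0 / 0 0 0 0 / 0 0 0 6 / 0 0 0 0
t=2: a0@(4,3) a1@(1,0) a2@(0,1) a3@(0,1) a4@(0,1) | pheromone: 0 7 0 0 / 3 1 0 0 / 1 0 0 0 / 0 0 0 0 / 0 0 0 7 / 0 0 0 0
t=3: a0@(4,3) a1@(0,1) a2@(0,1) a3@(0,1) a4@(0,1) | pheromone: 0 14 0 0 / 2 0 0 0 / 0 0 0 0 / 0 0 0 0 / 0 0 0 8 / 0 0 0 0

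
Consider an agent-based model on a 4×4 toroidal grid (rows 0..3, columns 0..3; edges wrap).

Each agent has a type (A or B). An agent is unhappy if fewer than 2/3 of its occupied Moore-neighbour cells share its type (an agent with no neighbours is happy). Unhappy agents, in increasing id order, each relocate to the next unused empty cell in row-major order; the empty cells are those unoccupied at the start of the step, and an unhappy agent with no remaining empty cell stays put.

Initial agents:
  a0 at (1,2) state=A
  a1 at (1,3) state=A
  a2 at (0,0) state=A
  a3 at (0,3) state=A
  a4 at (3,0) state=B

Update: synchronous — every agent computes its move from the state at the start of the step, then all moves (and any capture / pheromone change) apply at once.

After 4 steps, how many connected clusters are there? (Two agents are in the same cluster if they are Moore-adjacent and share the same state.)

t=1: a0@(1,2):A a1@(1,3):A a2@(0,0):A a3@(0,3):A a4@(0,1):B
t=2: a0@(1,2):A a1@(1,3):A a2@(0,0):A a3@(0,3):A a4@(0,2):B
t=3: a0@(1,2):A a1@(1,3):A a2@(0,0):A a3@(0,3):A a4@(0,1):B
t=4: a0@(1,2):A a1@(1,3):A a2@(0,0):A a3@(0,3):A a4@(0,2):B

2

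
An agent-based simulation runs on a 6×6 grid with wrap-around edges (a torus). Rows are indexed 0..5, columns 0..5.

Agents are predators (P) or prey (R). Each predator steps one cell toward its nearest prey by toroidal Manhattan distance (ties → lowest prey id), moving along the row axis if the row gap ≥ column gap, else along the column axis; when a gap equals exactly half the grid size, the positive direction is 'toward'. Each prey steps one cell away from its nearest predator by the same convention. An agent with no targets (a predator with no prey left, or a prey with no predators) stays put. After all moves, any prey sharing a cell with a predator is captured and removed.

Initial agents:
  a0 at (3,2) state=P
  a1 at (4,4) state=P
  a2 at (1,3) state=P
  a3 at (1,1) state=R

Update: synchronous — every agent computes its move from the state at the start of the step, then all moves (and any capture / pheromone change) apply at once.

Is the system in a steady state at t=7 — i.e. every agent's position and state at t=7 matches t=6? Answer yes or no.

yes

t=1: a0@(2,2):P a1@(5,4):P a2@(1,2):P a3@(1,0):R
t=2: a0@(2,1):P a1@(0,4):P a2@(1,1):P a3@(1,5):R
t=3: a0@(2,0):P a1@(1,4):P a2@(1,0):P a3@(2,5):R
t=4: a0@(2,5):P a1@(2,4):P a2@(2,0):P
t=5: (unchanged — steady state)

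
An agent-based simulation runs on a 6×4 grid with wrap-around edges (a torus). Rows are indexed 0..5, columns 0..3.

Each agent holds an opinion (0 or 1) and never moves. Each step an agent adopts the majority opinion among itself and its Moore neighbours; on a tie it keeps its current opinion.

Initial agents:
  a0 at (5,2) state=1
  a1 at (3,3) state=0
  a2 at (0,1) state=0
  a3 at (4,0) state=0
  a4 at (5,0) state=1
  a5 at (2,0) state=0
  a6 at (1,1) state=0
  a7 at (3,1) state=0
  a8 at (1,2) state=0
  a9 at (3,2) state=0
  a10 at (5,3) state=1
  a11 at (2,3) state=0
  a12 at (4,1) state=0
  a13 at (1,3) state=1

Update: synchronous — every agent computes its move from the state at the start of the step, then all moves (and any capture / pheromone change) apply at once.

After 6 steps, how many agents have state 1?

t=1: a0@(5,2):1 a1@(3,3):0 a2@(0,1):0 a3@(4,0):0 a4@(5,0):0 a5@(2,0):0 a6@(1,1):0 a7@(3,1):0 a8@(1,2):0 a9@(3,2):0 a10@(5,3):1 a11@(2,3):0 a12@(4,1):0 a13@(1,3):0
t=2: (unchanged — steady state)

2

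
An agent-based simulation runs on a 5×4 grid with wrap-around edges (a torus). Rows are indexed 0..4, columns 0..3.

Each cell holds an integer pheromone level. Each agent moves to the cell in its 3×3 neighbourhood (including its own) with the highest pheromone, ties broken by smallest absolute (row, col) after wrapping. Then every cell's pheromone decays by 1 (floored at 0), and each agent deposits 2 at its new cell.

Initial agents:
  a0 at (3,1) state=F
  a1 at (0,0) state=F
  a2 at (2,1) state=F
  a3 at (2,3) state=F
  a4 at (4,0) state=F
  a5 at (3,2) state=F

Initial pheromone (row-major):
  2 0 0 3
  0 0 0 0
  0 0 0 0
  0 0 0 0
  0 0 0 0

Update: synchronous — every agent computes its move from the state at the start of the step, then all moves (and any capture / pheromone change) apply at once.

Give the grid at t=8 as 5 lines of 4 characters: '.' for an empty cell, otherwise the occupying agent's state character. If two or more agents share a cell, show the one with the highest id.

t=1: a0@(2,0) a1@(0,3) a2@(1,0) a3@(1,0) a4@(0,3) a5@(2,1) | pheromone: 1 0 0 6 / 4 0 0 0 / 2 2 0 0 / 0 0 0 0 / 0 0 0 0
t=2: a0@(1,0) a1@(0,3) a2@(0,3) a3@(0,3) a4@(0,3) a5@(1,0) | pheromone: 0 0 0 13 / 7 0 0 0 / 1 1 0 0 / 0 0 0 0 / 0 0 0 0
t=3: a0@(0,3) a1@(0,3) a2@(0,3) a3@(0,3) a4@(0,3) a5@(0,3) | pheromone: 0 0 0 24 / 6 0 0 0 / 0 0 0 0 / 0 0 0 0 / 0 0 0 0
t=4: a0@(0,3) a1@(0,3) a2@(0,3) a3@(0,3) a4@(0,3) a5@(0,3) | pheromone: 0 0 0 35 / 5 0 0 0 / 0 0 0 0 / 0 0 0 0 / 0 0 0 0
t=5: a0@(0,3) a1@(0,3) a2@(0,3) a3@(0,3) a4@(0,3) a5@(0,3) | pheromone: 0 0 0 46 / 4 0 0 0 / 0 0 0 0 / 0 0 0 0 / 0 0 0 0
t=6: a0@(0,3) a1@(0,3) a2@(0,3) a3@(0,3) a4@(0,3) a5@(0,3) | pheromone: 0 0 0 57 / 3 0 0 0 / 0 0 0 0 / 0 0 0 0 / 0 0 0 0
t=7: a0@(0,3) a1@(0,3) a2@(0,3) a3@(0,3) a4@(0,3) a5@(0,3) | pheromone: 0 0 0 68 / 2 0 0 0 / 0 0 0 0 / 0 0 0 0 / 0 0 0 0
t=8: a0@(0,3) a1@(0,3) a2@(0,3) a3@(0,3) a4@(0,3) a5@(0,3) | pheromone: 0 0 0 79 / 1 0 0 0 / 0 0 0 0 / 0 0 0 0 / 0 0 0 0

...F
....
....
....
....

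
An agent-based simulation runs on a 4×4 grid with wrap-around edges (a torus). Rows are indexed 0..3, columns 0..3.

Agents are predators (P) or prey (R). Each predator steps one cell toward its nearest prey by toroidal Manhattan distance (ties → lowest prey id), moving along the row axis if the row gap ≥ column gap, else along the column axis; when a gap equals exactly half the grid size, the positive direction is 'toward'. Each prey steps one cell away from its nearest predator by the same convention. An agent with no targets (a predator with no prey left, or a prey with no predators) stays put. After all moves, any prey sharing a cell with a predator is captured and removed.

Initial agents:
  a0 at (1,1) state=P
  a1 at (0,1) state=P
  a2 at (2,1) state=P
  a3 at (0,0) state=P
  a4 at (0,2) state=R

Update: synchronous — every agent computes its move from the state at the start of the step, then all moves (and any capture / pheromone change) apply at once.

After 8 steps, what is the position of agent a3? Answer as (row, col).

t=1: a0@(0,1):P a1@(0,2):P a2@(3,1):P a3@(0,1):P a4@(0,3):R
t=2: a0@(0,2):P a1@(0,3):P a2@(3,2):P a3@(0,2):P a4@(0,0):R
t=3: a0@(0,3):P a1@(0,0):P a2@(3,3):P a3@(0,3):P a4@(0,1):R
t=4: a0@(0,0):P a1@(0,1):P a2@(3,0):P a3@(0,0):P a4@(0,2):R
t=5: a0@(0,1):P a1@(0,2):P a2@(3,1):P a3@(0,1):P a4@(0,3):R
t=6: a0@(0,2):P a1@(0,3):P a2@(3,2):P a3@(0,2):P a4@(0,0):R
t=7: a0@(0,3):P a1@(0,0):P a2@(3,3):P a3@(0,3):P a4@(0,1):R
t=8: a0@(0,0):P a1@(0,1):P a2@(3,0):P a3@(0,0):P a4@(0,2):R

(0, 0)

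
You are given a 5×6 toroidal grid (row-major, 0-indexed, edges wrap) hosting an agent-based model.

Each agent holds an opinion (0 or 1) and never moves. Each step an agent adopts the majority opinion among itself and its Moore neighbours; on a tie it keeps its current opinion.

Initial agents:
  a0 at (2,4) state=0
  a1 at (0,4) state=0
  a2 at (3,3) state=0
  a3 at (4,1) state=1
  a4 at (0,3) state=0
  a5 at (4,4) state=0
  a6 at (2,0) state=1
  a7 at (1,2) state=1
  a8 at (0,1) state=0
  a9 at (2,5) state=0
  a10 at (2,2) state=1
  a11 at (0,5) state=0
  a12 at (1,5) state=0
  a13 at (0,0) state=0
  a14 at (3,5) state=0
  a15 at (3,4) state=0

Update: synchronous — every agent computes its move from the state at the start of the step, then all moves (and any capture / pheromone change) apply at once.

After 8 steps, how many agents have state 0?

t=1: a0@(2,4):0 a1@(0,4):0 a2@(3,3):0 a3@(4,1):0 a4@(0,3):0 a5@(4,4):0 a6@(2,0):0 a7@(1,2):1 a8@(0,1):0 a9@(2,5):0 a10@(2,2):1 a11@(0,5):0 a12@(1,5):0 a13@(0,0):0 a14@(3,5):0 a15@(3,4):0
t=2: (unchanged — steady state)

14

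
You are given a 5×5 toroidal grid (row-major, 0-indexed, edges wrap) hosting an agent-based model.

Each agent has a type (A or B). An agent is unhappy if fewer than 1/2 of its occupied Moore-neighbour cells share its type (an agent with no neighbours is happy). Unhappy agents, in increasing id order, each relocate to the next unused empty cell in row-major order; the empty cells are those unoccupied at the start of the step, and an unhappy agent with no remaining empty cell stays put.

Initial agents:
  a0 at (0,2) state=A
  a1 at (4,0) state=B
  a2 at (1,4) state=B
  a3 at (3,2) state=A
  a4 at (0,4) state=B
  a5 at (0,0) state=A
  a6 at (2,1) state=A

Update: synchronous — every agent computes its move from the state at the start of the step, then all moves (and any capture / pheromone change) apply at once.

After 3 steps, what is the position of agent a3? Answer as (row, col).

(3, 2)

t=1: a0@(0,2):A a1@(4,0):B a2@(1,4):B a3@(3,2):A a4@(0,4):B a5@(0,1):A a6@(2,1):A
t=2: (unchanged — steady state)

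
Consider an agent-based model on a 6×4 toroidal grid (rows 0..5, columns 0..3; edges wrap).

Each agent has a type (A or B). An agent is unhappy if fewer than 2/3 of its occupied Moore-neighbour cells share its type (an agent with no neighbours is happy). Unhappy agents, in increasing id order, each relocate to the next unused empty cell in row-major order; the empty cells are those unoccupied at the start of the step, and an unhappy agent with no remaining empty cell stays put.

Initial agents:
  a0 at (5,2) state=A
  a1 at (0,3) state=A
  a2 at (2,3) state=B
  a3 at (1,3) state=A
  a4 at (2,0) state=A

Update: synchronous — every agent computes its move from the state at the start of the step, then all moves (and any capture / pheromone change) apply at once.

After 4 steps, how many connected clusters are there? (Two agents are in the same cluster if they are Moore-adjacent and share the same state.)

2

t=1: a0@(5,2):A a1@(0,3):A a2@(0,0):B a3@(1,3):A a4@(0,1):A
t=2: a0@(5,2):A a1@(0,3):A a2@(0,2):B a3@(1,0):A a4@(1,1):A
t=3: a0@(0,0):A a1@(0,3):A a2@(0,1):B a3@(1,0):A a4@(1,2):A
t=4: a0@(0,0):A a1@(0,3):A a2@(0,2):B a3@(1,0):A a4@(1,1):A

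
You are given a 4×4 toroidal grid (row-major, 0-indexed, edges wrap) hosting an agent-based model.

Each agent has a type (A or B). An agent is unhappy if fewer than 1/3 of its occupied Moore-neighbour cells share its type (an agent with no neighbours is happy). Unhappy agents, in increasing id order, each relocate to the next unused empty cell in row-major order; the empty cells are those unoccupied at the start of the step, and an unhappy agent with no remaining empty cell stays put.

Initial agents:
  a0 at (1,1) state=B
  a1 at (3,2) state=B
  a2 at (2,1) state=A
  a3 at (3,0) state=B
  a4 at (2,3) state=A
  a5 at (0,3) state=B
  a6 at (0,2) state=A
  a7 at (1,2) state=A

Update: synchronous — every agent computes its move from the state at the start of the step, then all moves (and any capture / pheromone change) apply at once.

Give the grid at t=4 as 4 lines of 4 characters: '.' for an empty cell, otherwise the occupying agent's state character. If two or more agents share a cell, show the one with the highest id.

t=1: a0@(0,0):B a1@(0,1):B a2@(1,0):A a3@(3,0):B a4@(2,3):A a5@(0,3):B a6@(1,3):A a7@(1,2):A
t=2: (unchanged — steady state)

BB.B
A.AA
...A
B...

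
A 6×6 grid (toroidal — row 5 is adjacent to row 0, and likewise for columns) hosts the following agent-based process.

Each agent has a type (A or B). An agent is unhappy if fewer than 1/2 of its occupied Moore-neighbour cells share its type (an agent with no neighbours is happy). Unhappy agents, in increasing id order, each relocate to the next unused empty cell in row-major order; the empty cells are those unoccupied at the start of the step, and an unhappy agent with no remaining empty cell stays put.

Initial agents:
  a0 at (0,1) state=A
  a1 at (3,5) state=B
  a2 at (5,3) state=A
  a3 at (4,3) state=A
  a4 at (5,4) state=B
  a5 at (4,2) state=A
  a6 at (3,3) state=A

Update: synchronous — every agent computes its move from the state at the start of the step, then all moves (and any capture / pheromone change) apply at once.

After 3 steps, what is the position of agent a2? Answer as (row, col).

t=1: a0@(0,1):A a1@(3,5):B a2@(5,3):A a3@(4,3):A a4@(0,0):B a5@(4,2):A a6@(3,3):A
t=2: a0@(0,2):A a1@(3,5):B a2@(5,3):A a3@(4,3):A a4@(0,3):B a5@(4,2):A a6@(3,3):A
t=3: a0@(0,2):A a1@(3,5):B a2@(5,3):A a3@(4,3):A a4@(0,0):B a5@(4,2):A a6@(3,3):A

(5, 3)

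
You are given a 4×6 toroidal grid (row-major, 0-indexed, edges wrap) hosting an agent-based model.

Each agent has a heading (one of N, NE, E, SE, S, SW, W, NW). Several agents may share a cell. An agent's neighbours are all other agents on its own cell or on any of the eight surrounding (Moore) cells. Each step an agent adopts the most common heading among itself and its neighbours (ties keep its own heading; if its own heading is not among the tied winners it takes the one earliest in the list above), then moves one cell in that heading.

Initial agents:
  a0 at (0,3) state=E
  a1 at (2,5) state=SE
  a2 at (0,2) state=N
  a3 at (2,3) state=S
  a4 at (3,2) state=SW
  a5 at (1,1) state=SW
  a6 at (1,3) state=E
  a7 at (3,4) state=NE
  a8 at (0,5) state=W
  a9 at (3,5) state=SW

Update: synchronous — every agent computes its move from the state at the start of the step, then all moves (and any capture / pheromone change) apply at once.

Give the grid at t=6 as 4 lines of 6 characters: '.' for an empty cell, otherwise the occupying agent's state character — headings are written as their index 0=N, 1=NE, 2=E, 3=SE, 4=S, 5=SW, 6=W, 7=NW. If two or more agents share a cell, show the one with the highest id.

..22..
...22.
......
..22..

t=1: a0@(0,4):E a1@(3,0):SE a2@(0,3):E a3@(3,3):S a4@(0,1):SW a5@(2,0):SW a6@(1,4):E a7@(2,5):NE a8@(0,4):W a9@(0,4):SW
t=2: a0@(0,5):E a1@(0,5):SW a2@(0,4):E a3@(3,4):E a4@(1,0):SW a5@(3,5):SW a6@(1,5):E a7@(1,0):NE a8@(0,5):E a9@(0,5):E
t=3: a0@(0,0):E a1@(0,0):E a2@(0,5):E a3@(3,5):E a4@(1,1):E a5@(3,0):E a6@(1,0):E a7@(1,1):E a8@(0,0):E a9@(0,0):E
t=4: a0@(0,1):E a1@(0,1):E a2@(0,0):E a3@(3,0):E a4@(1,2):E a5@(3,1):E a6@(1,1):E a7@(1,2):E a8@(0,1):E a9@(0,1):E
t=5: a0@(0,2):E a1@(0,2):E a2@(0,1):E a3@(3,1):E a4@(1,3):E a5@(3,2):E a6@(1,2):E a7@(1,3):E a8@(0,2):E a9@(0,2):E
t=6: a0@(0,3):E a1@(0,3):E a2@(0,2):E a3@(3,2):E a4@(1,4):E a5@(3,3):E a6@(1,3):E a7@(1,4):E a8@(0,3):E a9@(0,3):E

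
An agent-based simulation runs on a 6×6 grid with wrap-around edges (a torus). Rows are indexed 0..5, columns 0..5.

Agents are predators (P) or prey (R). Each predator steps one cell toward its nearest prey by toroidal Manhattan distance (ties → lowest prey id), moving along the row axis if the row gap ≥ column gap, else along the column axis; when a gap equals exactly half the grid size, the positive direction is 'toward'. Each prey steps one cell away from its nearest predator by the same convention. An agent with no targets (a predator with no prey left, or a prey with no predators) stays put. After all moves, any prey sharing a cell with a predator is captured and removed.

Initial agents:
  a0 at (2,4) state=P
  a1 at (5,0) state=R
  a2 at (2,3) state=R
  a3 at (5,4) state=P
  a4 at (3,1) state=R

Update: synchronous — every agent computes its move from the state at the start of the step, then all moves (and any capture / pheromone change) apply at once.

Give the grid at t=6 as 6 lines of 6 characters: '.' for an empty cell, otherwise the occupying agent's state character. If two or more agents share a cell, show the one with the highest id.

......
......
..RRP.
......
......
R...P.

t=1: a0@(2,3):P a1@(5,1):R a2@(2,2):R a3@(5,5):P a4@(3,0):R
t=2: a0@(2,2):P a1@(5,2):R a2@(2,1):R a3@(5,0):P a4@(2,0):R
t=3: a0@(2,1):P a1@(5,3):R a2@(2,0):R a3@(5,1):P a4@(2,5):R
t=4: a0@(2,0):P a1@(5,4):R a2@(2,5):R a3@(5,2):P a4@(2,4):R
t=5: a0@(2,5):P a1@(5,5):R a2@(2,4):R a3@(5,3):P a4@(2,3):R
t=6: a0@(2,4):P a1@(5,0):R a2@(2,3):R a3@(5,4):P a4@(2,2):R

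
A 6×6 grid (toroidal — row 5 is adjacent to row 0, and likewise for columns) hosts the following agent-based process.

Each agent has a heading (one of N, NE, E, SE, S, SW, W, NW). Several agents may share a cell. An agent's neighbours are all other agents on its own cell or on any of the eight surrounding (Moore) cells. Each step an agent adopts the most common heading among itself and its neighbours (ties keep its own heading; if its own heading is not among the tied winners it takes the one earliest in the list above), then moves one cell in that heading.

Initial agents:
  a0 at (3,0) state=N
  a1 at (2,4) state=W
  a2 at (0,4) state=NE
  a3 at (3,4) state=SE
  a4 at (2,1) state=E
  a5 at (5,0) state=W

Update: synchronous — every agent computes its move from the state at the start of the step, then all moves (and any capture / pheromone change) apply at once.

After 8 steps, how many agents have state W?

t=1: a0@(2,0):N a1@(2,3):W a2@(5,5):NE a3@(4,5):SE a4@(2,2):E a5@(5,5):W
t=2: a0@(1,0):N a1@(2,2):W a2@(4,0):NE a3@(5,0):SE a4@(2,3):E a5@(5,4):W
t=3: a0@(0,0):N a1@(2,1):W a2@(3,1):NE a3@(0,1):SE a4@(2,4):E a5@(5,3):W
t=4: a0@(5,0):N a1@(2,0):W a2@(2,2):NE a3@(1,2):SE a4@(2,5):E a5@(5,2):W
t=5: a0@(4,0):N a1@(2,5):W a2@(1,3):NE a3@(2,3):SE a4@(2,0):E a5@(5,1):W
t=6: a0@(3,0):N a1@(2,4):W a2@(0,4):NE a3@(3,4):SE a4@(2,1):E a5@(5,0):W
t=7: a0@(2,0):N a1@(2,3):W a2@(5,5):NE a3@(4,5):SE a4@(2,2):E a5@(5,5):W
t=8: a0@(1,0):N a1@(2,2):W a2@(4,0):NE a3@(5,0):SE a4@(2,3):E a5@(5,4):W

2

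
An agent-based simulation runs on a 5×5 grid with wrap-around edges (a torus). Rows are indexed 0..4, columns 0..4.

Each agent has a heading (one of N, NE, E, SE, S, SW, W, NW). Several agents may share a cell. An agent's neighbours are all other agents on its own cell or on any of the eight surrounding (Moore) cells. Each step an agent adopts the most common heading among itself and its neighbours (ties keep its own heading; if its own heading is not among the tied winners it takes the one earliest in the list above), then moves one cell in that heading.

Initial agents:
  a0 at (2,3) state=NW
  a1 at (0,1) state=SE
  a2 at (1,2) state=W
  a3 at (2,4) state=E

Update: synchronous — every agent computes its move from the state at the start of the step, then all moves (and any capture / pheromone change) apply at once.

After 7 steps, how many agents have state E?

1

t=1: a0@(1,2):NW a1@(1,2):SE a2@(1,1):W a3@(2,0):E
t=2: a0@(0,1):NW a1@(2,3):SE a2@(1,0):W a3@(2,1):E
t=3: a0@(4,0):NW a1@(3,4):SE a2@(1,4):W a3@(2,2):E
t=4: a0@(3,4):NW a1@(4,0):SE a2@(1,3):W a3@(2,3):E
t=5: a0@(2,3):NW a1@(0,1):SE a2@(1,2):W a3@(2,4):E
t=6: a0@(1,2):NW a1@(1,2):SE a2@(1,1):W a3@(2,0):E
t=7: a0@(0,1):NW a1@(2,3):SE a2@(1,0):W a3@(2,1):E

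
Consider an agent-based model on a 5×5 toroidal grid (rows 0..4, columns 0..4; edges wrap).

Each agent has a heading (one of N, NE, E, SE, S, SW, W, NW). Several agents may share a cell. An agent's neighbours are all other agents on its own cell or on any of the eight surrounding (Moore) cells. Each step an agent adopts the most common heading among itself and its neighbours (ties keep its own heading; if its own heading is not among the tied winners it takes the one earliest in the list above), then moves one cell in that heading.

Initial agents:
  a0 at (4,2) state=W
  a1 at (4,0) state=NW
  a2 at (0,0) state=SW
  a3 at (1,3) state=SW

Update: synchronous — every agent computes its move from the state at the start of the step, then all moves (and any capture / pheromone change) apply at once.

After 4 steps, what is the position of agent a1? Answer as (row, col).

(0, 1)

t=1: a0@(4,1):W a1@(3,4):NW a2@(1,4):SW a3@(2,2):SW
t=2: a0@(4,0):W a1@(2,3):NW a2@(2,3):SW a3@(3,1):SW
t=3: a0@(4,4):W a1@(1,2):NW a2@(3,2):SW a3@(4,0):SW
t=4: a0@(4,3):W a1@(0,1):NW a2@(4,1):SW a3@(0,4):SW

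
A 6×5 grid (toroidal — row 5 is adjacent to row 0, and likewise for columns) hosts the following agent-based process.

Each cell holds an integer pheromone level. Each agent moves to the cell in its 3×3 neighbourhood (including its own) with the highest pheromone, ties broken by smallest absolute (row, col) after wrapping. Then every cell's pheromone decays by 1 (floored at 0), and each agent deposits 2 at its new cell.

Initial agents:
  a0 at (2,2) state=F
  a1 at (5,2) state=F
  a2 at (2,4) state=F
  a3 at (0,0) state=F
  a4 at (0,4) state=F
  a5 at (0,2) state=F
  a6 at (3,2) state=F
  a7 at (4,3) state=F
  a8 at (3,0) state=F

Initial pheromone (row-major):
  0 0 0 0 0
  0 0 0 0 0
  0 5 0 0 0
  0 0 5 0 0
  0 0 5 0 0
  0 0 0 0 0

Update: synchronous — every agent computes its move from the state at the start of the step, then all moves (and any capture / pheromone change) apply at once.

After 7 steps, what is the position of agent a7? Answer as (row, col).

t=1: a0@(2,1) a1@(4,2) a2@(1,0) a3@(0,0) a4@(0,0) a5@(0,1) a6@(2,1) a7@(3,2) a8@(2,1) | pheromone: 4 2 0 0 0 / 2 0 0 0 0 / 0 10 0 0 0 / 0 0 6 0 0 / 0 0 6 0 0 / 0 0 0 0 0
t=2: a0@(2,1) a1@(3,2) a2@(2,1) a3@(0,0) a4@(0,0) a5@(0,0) a6@(2,1) a7@(2,1) a8@(2,1) | pheromone: 9 1 0 0 0 / 1 0 0 0 0 / 0 19 0 0 0 / 0 0 7 0 0 / 0 0 5 0 0 / 0 0 0 0 0
t=3: a0@(2,1) a1@(2,1) a2@(2,1) a3@(0,0) a4@(0,0) a5@(0,0) a6@(2,1) a7@(2,1) a8@(2,1) | pheromone: 14 0 0 0 0 / 0 0 0 0 0 / 0 30 0 0 0 / 0 0 6 0 0 / 0 0 4 0 0 / 0 0 0 0 0
t=4: a0@(2,1) a1@(2,1) a2@(2,1) a3@(0,0) a4@(0,0) a5@(0,0) a6@(2,1) a7@(2,1) a8@(2,1) | pheromone: 19 0 0 0 0 / 0 0 0 0 0 / 0 41 0 0 0 / 0 0 5 0 0 / 0 0 3 0 0 / 0 0 0 0 0
t=5: a0@(2,1) a1@(2,1) a2@(2,1) a3@(0,0) a4@(0,0) a5@(0,0) a6@(2,1) a7@(2,1) a8@(2,1) | pheromone: 24 0 0 0 0 / 0 0 0 0 0 / 0 52 0 0 0 / 0 0 4 0 0 / 0 0 2 0 0 / 0 0 0 0 0
t=6: a0@(2,1) a1@(2,1) a2@(2,1) a3@(0,0) a4@(0,0) a5@(0,0) a6@(2,1) a7@(2,1) a8@(2,1) | pheromone: 29 0 0 0 0 / 0 0 0 0 0 / 0 63 0 0 0 / 0 0 3 0 0 / 0 0 1 0 0 / 0 0 0 0 0
t=7: a0@(2,1) a1@(2,1) a2@(2,1) a3@(0,0) a4@(0,0) a5@(0,0) a6@(2,1) a7@(2,1) a8@(2,1) | pheromone: 34 0 0 0 0 / 0 0 0 0 0 / 0 74 0 0 0 / 0 0 2 0 0 / 0 0 0 0 0 / 0 0 0 0 0

(2, 1)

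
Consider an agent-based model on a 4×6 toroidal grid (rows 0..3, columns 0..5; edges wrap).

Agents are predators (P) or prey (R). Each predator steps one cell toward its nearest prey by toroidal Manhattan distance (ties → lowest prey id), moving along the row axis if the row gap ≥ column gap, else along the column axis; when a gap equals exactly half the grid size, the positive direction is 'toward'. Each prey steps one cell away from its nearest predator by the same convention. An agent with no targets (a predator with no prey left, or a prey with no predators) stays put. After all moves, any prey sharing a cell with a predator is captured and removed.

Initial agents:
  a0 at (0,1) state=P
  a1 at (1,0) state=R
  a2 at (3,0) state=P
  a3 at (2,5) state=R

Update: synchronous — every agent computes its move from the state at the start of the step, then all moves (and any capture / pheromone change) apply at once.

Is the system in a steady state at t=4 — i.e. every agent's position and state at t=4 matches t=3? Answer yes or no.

t=1: a0@(1,1):P a1@(2,0):R a2@(0,0):P a3@(1,5):R
t=2: a0@(2,1):P a1@(3,0):R a2@(1,0):P a3@(1,4):R
t=3: a0@(3,1):P a1@(0,0):R a2@(2,0):P a3@(1,3):R
t=4: a0@(0,1):P a1@(1,0):R a2@(3,0):P a3@(0,3):R

no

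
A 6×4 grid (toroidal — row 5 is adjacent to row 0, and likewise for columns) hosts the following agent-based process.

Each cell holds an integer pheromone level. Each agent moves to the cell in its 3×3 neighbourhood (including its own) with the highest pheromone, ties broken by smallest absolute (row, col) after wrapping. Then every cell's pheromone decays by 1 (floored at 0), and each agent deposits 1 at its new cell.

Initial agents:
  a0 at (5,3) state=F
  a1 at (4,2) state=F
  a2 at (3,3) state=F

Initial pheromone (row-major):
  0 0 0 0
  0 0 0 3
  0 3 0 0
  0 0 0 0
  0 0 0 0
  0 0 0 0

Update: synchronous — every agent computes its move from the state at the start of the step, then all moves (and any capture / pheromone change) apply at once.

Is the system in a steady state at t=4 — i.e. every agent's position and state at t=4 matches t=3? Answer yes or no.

t=1: a0@(0,0) a1@(3,1) a2@(2,0) | pheromone: 1 0 0 0 / 0 0 0 2 / 1 2 0 0 / 0 1 0 0 / 0 0 0 0 / 0 0 0 0
t=2: a0@(1,3) a1@(2,1) a2@(1,3) | pheromone: 0 0 0 0 / 0 0 0 3 / 0 2 0 0 / 0 0 0 0 / 0 0 0 0 / 0 0 0 0
t=3: a0@(1,3) a1@(2,1) a2@(1,3) | pheromone: 0 0 0 0 / 0 0 0 4 / 0 2 0 0 / 0 0 0 0 / 0 0 0 0 / 0 0 0 0
t=4: a0@(1,3) a1@(2,1) a2@(1,3) | pheromone: 0 0 0 0 / 0 0 0 5 / 0 2 0 0 / 0 0 0 0 / 0 0 0 0 / 0 0 0 0

yes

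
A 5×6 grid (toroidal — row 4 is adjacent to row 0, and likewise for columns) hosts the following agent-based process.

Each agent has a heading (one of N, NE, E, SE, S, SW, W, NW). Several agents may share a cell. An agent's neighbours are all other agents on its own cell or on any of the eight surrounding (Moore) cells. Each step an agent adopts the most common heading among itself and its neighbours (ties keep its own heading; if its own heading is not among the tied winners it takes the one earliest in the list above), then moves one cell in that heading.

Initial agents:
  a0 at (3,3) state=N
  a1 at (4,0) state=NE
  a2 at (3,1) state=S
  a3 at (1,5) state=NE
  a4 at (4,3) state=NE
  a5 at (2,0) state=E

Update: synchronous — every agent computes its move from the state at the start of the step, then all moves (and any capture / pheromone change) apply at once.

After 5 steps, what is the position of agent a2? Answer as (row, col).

t=1: a0@(2,3):N a1@(3,1):NE a2@(4,1):S a3@(0,0):NE a4@(3,4):NE a5@(2,1):E
t=2: a0@(1,3):N a1@(2,2):NE a2@(3,2):NE a3@(4,1):NE a4@(2,5):NE a5@(2,2):E
t=3: a0@(0,3):N a1@(1,3):NE a2@(2,3):NE a3@(3,2):NE a4@(1,0):NE a5@(1,3):NE
t=4: a0@(4,4):NE a1@(0,4):NE a2@(1,4):NE a3@(2,3):NE a4@(0,1):NE a5@(0,4):NE
t=5: a0@(3,5):NE a1@(4,5):NE a2@(0,5):NE a3@(1,4):NE a4@(4,2):NE a5@(4,5):NE

(0, 5)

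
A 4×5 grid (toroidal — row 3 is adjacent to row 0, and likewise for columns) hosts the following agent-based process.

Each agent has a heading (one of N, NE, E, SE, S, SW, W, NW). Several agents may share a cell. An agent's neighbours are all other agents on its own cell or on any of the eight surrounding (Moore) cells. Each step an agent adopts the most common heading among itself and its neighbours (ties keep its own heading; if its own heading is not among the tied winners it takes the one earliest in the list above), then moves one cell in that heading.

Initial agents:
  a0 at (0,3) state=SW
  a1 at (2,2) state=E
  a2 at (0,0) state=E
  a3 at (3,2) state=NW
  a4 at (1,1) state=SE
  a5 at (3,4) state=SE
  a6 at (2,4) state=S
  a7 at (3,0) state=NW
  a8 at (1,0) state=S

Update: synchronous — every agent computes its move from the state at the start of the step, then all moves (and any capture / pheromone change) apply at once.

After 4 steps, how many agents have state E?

3

t=1: a0@(1,2):SW a1@(2,3):E a2@(1,1):SE a3@(2,1):NW a4@(1,2):E a5@(0,0):SE a6@(3,4):S a7@(2,4):NW a8@(2,0):S
t=2: a0@(1,3):E a1@(2,4):E a2@(2,2):SE a3@(1,0):NW a4@(1,3):E a5@(1,1):SE a6@(0,4):S a7@(3,4):S a8@(3,0):S
t=3: a0@(1,4):E a1@(2,0):E a2@(3,3):SE a3@(0,4):NW a4@(1,4):E a5@(2,2):SE a6@(1,4):S a7@(0,4):S a8@(0,0):S
t=4: a0@(1,0):E a1@(2,1):E a2@(0,4):SE a3@(1,4):S a4@(1,0):E a5@(3,3):SE a6@(2,4):S a7@(1,4):S a8@(1,0):S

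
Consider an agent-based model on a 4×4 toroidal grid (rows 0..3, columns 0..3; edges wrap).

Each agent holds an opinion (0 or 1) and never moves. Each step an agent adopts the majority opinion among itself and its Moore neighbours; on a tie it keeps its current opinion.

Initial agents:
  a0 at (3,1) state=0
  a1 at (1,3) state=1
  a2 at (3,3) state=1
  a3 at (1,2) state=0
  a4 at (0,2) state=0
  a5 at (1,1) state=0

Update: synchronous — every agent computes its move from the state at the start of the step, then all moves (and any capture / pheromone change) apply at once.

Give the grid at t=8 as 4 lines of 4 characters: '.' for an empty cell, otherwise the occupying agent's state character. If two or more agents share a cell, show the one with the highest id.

..0.
.000
....
.0.1

t=1: a0@(3,1):0 a1@(1,3):0 a2@(3,3):1 a3@(1,2):0 a4@(0,2):0 a5@(1,1):0
t=2: (unchanged — steady state)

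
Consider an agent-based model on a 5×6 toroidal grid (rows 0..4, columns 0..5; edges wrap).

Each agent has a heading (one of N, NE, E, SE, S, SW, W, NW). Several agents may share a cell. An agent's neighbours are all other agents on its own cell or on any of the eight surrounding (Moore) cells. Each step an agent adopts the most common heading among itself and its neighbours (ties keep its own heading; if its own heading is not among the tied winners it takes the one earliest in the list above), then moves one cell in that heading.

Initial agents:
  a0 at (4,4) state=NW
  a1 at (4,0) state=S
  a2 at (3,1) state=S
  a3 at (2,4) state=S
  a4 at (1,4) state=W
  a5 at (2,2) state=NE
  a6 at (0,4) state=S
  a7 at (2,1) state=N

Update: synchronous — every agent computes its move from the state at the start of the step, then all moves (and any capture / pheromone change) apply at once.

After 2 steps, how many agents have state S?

7

t=1: a0@(3,3):NW a1@(0,0):S a2@(4,1):S a3@(3,4):S a4@(2,4):S a5@(1,3):NE a6@(1,4):S a7@(1,1):N
t=2: a0@(4,3):S a1@(1,0):S a2@(0,1):S a3@(4,4):S a4@(3,4):S a5@(2,3):S a6@(2,4):S a7@(0,1):N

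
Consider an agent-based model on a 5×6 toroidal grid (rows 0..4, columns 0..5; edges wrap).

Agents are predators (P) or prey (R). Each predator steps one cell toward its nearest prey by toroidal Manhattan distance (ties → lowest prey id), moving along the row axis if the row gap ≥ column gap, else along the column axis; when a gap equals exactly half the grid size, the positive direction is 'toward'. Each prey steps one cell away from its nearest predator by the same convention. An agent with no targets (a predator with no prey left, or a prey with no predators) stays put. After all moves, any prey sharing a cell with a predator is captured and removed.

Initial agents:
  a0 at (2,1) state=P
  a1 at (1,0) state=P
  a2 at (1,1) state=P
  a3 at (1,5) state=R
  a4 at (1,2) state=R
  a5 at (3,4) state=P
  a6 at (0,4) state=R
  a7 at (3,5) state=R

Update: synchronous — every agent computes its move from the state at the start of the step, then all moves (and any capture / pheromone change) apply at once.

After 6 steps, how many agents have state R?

t=1: a0@(1,1):P a1@(1,5):P a2@(1,2):P a3@(1,4):R a4@(1,3):R a5@(3,5):P a6@(1,4):R a7@(3,0):R
t=2: a0@(1,2):P a1@(1,4):P a2@(1,3):P a5@(3,0):P a7@(3,1):R
t=3: a0@(2,2):P a1@(1,5):P a2@(2,3):P a5@(3,1):P a7@(3,2):R
t=4: a0@(3,2):P a1@(1,0):P a2@(3,3):P a5@(3,2):P a7@(4,2):R
t=5: a0@(4,2):P a1@(0,0):P a2@(4,3):P a5@(4,2):P a7@(0,2):R
t=6: a0@(0,2):P a1@(0,1):P a2@(0,3):P a5@(0,2):P a7@(1,2):R

1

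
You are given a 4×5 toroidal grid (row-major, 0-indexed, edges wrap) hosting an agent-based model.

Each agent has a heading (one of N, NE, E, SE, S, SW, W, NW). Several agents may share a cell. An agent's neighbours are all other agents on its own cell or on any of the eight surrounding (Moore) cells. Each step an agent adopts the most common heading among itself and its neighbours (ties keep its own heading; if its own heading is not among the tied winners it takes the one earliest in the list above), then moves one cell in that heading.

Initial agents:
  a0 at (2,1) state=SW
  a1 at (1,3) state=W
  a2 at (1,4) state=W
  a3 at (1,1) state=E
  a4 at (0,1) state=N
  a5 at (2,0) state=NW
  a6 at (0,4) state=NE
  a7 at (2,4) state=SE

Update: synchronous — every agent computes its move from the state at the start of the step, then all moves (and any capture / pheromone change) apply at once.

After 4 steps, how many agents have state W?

t=1: a0@(3,0):SW a1@(1,2):W a2@(1,3):W a3@(1,2):E a4@(3,1):N a5@(1,4):NW a6@(0,3):W a7@(2,3):W
t=2: a0@(0,4):SW a1@(1,1):W a2@(1,2):W a3@(1,1):W a4@(2,1):N a5@(1,3):W a6@(0,2):W a7@(2,2):W
t=3: a0@(1,3):SW a1@(1,0):W a2@(1,1):W a3@(1,0):W a4@(2,0):W a5@(1,2):W a6@(0,1):W a7@(2,1):W
t=4: a0@(2,2):SW a1@(1,4):W a2@(1,0):W a3@(1,4):W a4@(2,4):W a5@(1,1):W a6@(0,0):W a7@(2,0):W

7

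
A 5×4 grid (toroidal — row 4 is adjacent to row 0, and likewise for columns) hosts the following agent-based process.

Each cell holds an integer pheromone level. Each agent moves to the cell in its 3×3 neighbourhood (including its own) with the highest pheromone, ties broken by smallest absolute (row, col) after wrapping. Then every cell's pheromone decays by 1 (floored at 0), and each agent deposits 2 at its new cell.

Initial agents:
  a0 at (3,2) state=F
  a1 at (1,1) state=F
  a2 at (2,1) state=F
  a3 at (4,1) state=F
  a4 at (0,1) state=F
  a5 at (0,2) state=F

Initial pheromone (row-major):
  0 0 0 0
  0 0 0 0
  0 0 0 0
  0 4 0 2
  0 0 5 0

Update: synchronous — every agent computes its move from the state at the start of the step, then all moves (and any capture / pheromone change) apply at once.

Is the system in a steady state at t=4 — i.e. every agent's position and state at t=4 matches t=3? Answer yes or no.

t=1: a0@(4,2) a1@(0,0) a2@(3,1) a3@(4,2) a4@(4,2) a5@(4,2) | pheromone: 2 0 0 0 / 0 0 0 0 / 0 0 0 0 / 0 5 0 1 / 0 0 12 0
t=2: a0@(4,2) a1@(0,0) a2@(4,2) a3@(4,2) a4@(4,2) a5@(4,2) | pheromone: 3 0 0 0 / 0 0 0 0 / 0 0 0 0 / 0 4 0 0 / 0 0 21 0
t=3: a0@(4,2) a1@(0,0) a2@(4,2) a3@(4,2) a4@(4,2) a5@(4,2) | pheromone: 4 0 0 0 / 0 0 0 0 / 0 0 0 0 / 0 3 0 0 / 0 0 30 0
t=4: a0@(4,2) a1@(0,0) a2@(4,2) a3@(4,2) a4@(4,2) a5@(4,2) | pheromone: 5 0 0 0 / 0 0 0 0 / 0 0 0 0 / 0 2 0 0 / 0 0 39 0

yes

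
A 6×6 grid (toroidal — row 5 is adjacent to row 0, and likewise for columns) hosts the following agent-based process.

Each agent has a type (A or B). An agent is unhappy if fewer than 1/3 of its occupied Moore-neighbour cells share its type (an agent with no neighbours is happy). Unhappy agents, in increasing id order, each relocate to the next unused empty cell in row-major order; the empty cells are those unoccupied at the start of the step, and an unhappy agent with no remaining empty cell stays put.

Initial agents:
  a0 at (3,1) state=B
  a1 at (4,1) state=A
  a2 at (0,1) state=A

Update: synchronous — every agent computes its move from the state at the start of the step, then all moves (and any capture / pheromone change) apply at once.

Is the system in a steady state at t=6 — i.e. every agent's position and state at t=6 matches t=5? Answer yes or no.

t=1: a0@(0,0):B a1@(0,2):A a2@(0,1):A
t=2: a0@(0,3):B a1@(0,2):A a2@(0,1):A
t=3: a0@(0,0):B a1@(0,2):A a2@(0,1):A
t=4: a0@(0,3):B a1@(0,2):A a2@(0,1):A
t=5: a0@(0,0):B a1@(0,2):A a2@(0,1):A
t=6: a0@(0,3):B a1@(0,2):A a2@(0,1):A

no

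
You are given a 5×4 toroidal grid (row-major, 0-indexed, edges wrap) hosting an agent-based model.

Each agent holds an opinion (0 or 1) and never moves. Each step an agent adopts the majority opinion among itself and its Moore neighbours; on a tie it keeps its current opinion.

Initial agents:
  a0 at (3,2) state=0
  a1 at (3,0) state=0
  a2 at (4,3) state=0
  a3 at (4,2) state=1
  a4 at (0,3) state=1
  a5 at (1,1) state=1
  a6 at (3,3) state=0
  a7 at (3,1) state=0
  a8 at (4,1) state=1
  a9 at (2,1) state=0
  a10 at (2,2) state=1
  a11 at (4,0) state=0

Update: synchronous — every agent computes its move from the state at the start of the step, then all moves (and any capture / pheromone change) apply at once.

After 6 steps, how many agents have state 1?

0

t=1: a0@(3,2):0 a1@(3,0):0 a2@(4,3):0 a3@(4,2):0 a4@(0,3):1 a5@(1,1):1 a6@(3,3):0 a7@(3,1):0 a8@(4,1):0 a9@(2,1):0 a10@(2,2):0 a11@(4,0):0
t=2: a0@(3,2):0 a1@(3,0):0 a2@(4,3):0 a3@(4,2):0 a4@(0,3):0 a5@(1,1):0 a6@(3,3):0 a7@(3,1):0 a8@(4,1):0 a9@(2,1):0 a10@(2,2):0 a11@(4,0):0
t=3: (unchanged — steady state)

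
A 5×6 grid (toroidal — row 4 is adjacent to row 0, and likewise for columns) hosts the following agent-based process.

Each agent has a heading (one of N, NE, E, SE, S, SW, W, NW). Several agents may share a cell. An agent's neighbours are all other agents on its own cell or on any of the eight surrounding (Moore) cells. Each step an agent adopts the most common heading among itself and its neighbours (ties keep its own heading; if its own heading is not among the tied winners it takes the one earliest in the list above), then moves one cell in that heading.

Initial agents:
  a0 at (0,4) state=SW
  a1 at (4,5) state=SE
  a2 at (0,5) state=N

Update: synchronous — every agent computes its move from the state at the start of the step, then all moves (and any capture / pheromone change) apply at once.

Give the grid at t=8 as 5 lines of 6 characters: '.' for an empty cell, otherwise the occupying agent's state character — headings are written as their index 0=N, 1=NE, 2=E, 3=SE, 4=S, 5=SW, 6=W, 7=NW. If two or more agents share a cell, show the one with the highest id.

t=1: a0@(1,3):SW a1@(0,0):SE a2@(4,5):N
t=2: a0@(2,2):SW a1@(1,1):SE a2@(3,5):N
t=3: a0@(3,1):SW a1@(2,2):SE a2@(2,5):N
t=4: a0@(4,0):SW a1@(3,3):SE a2@(1,5):N
t=5: a0@(0,5):SW a1@(4,4):SE a2@(0,5):N
t=6: a0@(1,4):SW a1@(0,5):SE a2@(4,5):N
t=7: a0@(2,3):SW a1@(1,0):SE a2@(3,5):N
t=8: a0@(3,2):SW a1@(2,1):SE a2@(2,5):N

......
......
.3...0
..5...
......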